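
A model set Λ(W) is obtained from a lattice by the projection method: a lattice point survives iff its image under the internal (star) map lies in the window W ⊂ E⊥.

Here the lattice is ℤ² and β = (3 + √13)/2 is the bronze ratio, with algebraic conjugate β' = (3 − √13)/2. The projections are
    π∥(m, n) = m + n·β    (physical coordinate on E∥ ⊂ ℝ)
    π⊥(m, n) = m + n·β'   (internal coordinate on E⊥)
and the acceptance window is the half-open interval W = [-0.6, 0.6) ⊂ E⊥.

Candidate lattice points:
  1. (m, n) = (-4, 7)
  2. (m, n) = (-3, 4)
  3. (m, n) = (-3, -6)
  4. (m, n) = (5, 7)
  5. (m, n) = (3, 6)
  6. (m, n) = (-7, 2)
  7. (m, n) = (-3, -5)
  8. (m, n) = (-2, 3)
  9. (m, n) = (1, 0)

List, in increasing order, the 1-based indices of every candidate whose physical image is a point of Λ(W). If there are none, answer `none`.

β' = (3−√13)/2 ≈ -0.3028.
#1 (-4,7): internal coord -4 + (7)·β' = -6.1194; -6.1194 ∉ [-0.6, 0.6) → out
#2 (-3,4): internal coord -3 + (4)·β' = -4.2111; -4.2111 ∉ [-0.6, 0.6) → out
#3 (-3,-6): internal coord -3 + (-6)·β' = -1.1833; -1.1833 ∉ [-0.6, 0.6) → out
#4 (5,7): internal coord 5 + (7)·β' = +2.8806; +2.8806 ∉ [-0.6, 0.6) → out
#5 (3,6): internal coord 3 + (6)·β' = +1.1833; +1.1833 ∉ [-0.6, 0.6) → out
#6 (-7,2): internal coord -7 + (2)·β' = -7.6056; -7.6056 ∉ [-0.6, 0.6) → out
#7 (-3,-5): internal coord -3 + (-5)·β' = -1.4861; -1.4861 ∉ [-0.6, 0.6) → out
#8 (-2,3): internal coord -2 + (3)·β' = -2.9083; -2.9083 ∉ [-0.6, 0.6) → out
#9 (1,0): internal coord 1 + (0)·β' = +1.0000; +1.0000 ∉ [-0.6, 0.6) → out

none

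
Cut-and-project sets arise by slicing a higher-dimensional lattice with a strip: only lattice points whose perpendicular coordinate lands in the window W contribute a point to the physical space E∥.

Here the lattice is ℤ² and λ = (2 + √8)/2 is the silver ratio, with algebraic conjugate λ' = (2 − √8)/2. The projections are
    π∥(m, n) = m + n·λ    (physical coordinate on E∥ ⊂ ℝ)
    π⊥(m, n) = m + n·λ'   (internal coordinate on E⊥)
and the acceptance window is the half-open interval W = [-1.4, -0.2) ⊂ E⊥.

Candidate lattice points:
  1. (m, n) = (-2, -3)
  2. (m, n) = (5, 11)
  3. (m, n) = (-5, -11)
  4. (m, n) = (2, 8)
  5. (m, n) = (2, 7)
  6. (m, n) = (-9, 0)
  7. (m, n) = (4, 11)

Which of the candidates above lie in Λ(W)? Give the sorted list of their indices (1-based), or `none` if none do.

1, 3, 4, 5, 7

λ' = (2−√8)/2 ≈ -0.414214.
#1 (-2,-3): internal coord -2 + (-3)·λ' = -0.757359; -0.757359 ∈ [-1.4, -0.2) → IN Λ
#2 (5,11): internal coord 5 + (11)·λ' = +0.443651; +0.443651 ∉ [-1.4, -0.2) → out
#3 (-5,-11): internal coord -5 + (-11)·λ' = -0.443651; -0.443651 ∈ [-1.4, -0.2) → IN Λ
#4 (2,8): internal coord 2 + (8)·λ' = -1.313708; -1.313708 ∈ [-1.4, -0.2) → IN Λ
#5 (2,7): internal coord 2 + (7)·λ' = -0.899495; -0.899495 ∈ [-1.4, -0.2) → IN Λ
#6 (-9,0): internal coord -9 + (0)·λ' = -9.000000; -9.000000 ∉ [-1.4, -0.2) → out
#7 (4,11): internal coord 4 + (11)·λ' = -0.556349; -0.556349 ∈ [-1.4, -0.2) → IN Λ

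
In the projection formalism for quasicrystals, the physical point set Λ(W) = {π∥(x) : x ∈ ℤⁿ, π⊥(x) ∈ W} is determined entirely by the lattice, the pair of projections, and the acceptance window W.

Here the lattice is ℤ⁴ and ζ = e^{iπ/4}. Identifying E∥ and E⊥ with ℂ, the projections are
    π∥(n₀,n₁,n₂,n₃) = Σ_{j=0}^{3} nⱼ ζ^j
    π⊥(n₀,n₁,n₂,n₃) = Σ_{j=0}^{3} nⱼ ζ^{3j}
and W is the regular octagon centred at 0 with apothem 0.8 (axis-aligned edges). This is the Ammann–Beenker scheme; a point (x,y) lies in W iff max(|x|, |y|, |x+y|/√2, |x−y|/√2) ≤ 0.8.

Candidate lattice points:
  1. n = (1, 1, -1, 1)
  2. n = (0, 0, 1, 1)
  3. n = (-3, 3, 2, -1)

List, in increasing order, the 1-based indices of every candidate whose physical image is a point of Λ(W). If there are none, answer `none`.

Internal map: ζ^{3j} for j=0..3 gives (1,0), (−√2/2,√2/2), (0,−1), (√2/2,√2/2).
candidate 1: n = (1, 1, -1, 1) → π⊥ ≈ (+1.0000, +2.4142); max(|x|,|y|,|x±y|/√2) = 2.4142 > 0.8 ⇒ ∉ W
candidate 2: n = (0, 0, 1, 1) → π⊥ ≈ (+0.7071, -0.2929); max(|x|,|y|,|x±y|/√2) = 0.7071 ≤ 0.8 ⇒ ∈ W
candidate 3: n = (-3, 3, 2, -1) → π⊥ ≈ (-5.8284, -0.5858); max(|x|,|y|,|x±y|/√2) = 5.8284 > 0.8 ⇒ ∉ W

2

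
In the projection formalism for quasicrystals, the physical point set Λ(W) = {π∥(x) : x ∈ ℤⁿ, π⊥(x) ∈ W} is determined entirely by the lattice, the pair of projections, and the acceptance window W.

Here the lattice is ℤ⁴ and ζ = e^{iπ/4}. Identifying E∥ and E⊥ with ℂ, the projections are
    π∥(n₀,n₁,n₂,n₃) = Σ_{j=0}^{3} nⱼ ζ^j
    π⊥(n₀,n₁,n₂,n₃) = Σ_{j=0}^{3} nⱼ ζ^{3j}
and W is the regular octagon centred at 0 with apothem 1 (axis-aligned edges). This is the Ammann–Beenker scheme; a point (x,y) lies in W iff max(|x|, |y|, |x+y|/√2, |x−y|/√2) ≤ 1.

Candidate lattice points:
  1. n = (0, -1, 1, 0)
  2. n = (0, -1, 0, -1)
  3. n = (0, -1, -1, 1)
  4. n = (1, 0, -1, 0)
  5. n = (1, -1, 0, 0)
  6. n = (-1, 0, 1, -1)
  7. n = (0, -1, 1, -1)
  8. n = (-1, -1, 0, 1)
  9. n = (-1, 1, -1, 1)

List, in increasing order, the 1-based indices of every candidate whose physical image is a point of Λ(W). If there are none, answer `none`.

8

With ζ = e^{iπ/4} the internal vectors are ζ^0,ζ^3,ζ^6,ζ^9.
candidate 1: n = (0, -1, 1, 0) → π⊥ ≈ (+0.7071, -1.7071); max(|x|,|y|,|x±y|/√2) = 1.7071 > 1 ⇒ ∉ W
candidate 2: n = (0, -1, 0, -1) → π⊥ ≈ (+0.0000, -1.4142); max(|x|,|y|,|x±y|/√2) = 1.4142 > 1 ⇒ ∉ W
candidate 3: n = (0, -1, -1, 1) → π⊥ ≈ (+1.4142, +1.0000); max(|x|,|y|,|x±y|/√2) = 1.7071 > 1 ⇒ ∉ W
candidate 4: n = (1, 0, -1, 0) → π⊥ ≈ (+1.0000, +1.0000); max(|x|,|y|,|x±y|/√2) = 1.4142 > 1 ⇒ ∉ W
candidate 5: n = (1, -1, 0, 0) → π⊥ ≈ (+1.7071, -0.7071); max(|x|,|y|,|x±y|/√2) = 1.7071 > 1 ⇒ ∉ W
candidate 6: n = (-1, 0, 1, -1) → π⊥ ≈ (-1.7071, -1.7071); max(|x|,|y|,|x±y|/√2) = 2.4142 > 1 ⇒ ∉ W
candidate 7: n = (0, -1, 1, -1) → π⊥ ≈ (+0.0000, -2.4142); max(|x|,|y|,|x±y|/√2) = 2.4142 > 1 ⇒ ∉ W
candidate 8: n = (-1, -1, 0, 1) → π⊥ ≈ (+0.4142, +0.0000); max(|x|,|y|,|x±y|/√2) = 0.4142 ≤ 1 ⇒ ∈ W
candidate 9: n = (-1, 1, -1, 1) → π⊥ ≈ (-1.0000, +2.4142); max(|x|,|y|,|x±y|/√2) = 2.4142 > 1 ⇒ ∉ W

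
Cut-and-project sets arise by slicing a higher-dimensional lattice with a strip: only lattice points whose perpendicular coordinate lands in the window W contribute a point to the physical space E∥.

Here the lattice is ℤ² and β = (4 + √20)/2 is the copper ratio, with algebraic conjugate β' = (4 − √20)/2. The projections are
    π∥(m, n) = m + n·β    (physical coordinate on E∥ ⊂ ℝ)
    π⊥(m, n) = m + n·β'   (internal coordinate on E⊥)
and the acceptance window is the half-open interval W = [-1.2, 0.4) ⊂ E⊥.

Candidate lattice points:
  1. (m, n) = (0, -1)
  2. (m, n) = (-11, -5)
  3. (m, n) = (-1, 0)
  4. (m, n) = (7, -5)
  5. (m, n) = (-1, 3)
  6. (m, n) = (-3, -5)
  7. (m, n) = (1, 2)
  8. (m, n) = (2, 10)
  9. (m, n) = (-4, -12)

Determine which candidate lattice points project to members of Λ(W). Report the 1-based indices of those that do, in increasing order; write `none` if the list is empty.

Numerically β ≈ 4.236068 and β' = −1/β ≈ -0.236068.
#1 (0,-1): internal coord 0 + (-1)·β' = +0.236068; +0.236068 ∈ [-1.2, 0.4) → IN Λ
#2 (-11,-5): internal coord -11 + (-5)·β' = -9.819660; -9.819660 ∉ [-1.2, 0.4) → out
#3 (-1,0): internal coord -1 + (0)·β' = -1.000000; -1.000000 ∈ [-1.2, 0.4) → IN Λ
#4 (7,-5): internal coord 7 + (-5)·β' = +8.180340; +8.180340 ∉ [-1.2, 0.4) → out
#5 (-1,3): internal coord -1 + (3)·β' = -1.708204; -1.708204 ∉ [-1.2, 0.4) → out
#6 (-3,-5): internal coord -3 + (-5)·β' = -1.819660; -1.819660 ∉ [-1.2, 0.4) → out
#7 (1,2): internal coord 1 + (2)·β' = +0.527864; +0.527864 ∉ [-1.2, 0.4) → out
#8 (2,10): internal coord 2 + (10)·β' = -0.360680; -0.360680 ∈ [-1.2, 0.4) → IN Λ
#9 (-4,-12): internal coord -4 + (-12)·β' = -1.167184; -1.167184 ∈ [-1.2, 0.4) → IN Λ

1, 3, 8, 9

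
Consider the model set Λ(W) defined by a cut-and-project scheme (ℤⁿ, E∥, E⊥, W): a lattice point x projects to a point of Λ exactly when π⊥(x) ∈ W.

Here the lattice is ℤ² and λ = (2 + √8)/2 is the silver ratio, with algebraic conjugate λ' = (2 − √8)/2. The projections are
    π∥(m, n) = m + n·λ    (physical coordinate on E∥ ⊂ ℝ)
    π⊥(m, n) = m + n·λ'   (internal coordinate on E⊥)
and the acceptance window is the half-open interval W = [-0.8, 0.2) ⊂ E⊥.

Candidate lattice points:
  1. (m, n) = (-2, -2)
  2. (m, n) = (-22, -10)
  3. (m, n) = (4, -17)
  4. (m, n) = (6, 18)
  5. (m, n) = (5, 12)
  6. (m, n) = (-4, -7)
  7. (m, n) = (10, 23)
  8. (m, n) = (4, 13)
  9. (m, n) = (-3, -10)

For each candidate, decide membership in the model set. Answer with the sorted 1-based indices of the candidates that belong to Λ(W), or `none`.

Numerically λ ≈ 2.41421 and λ' = −1/λ ≈ -0.41421.
candidate 1: (m,n)=(-2,-2) → π∥ = -2-2·λ ≈ -6.82843, π⊥ = -2-2·λ' ≈ -1.17157 ∉ [-0.8, 0.2) ⇒ out
candidate 2: (m,n)=(-22,-10) → π∥ = -22-10·λ ≈ -46.14214, π⊥ = -22-10·λ' ≈ -17.85786 ∉ [-0.8, 0.2) ⇒ out
candidate 3: (m,n)=(4,-17) → π∥ = 4-17·λ ≈ -37.04163, π⊥ = 4-17·λ' ≈ 11.04163 ∉ [-0.8, 0.2) ⇒ out
candidate 4: (m,n)=(6,18) → π∥ = 6+18·λ ≈ 49.45584, π⊥ = 6+18·λ' ≈ -1.45584 ∉ [-0.8, 0.2) ⇒ out
candidate 5: (m,n)=(5,12) → π∥ = 5+12·λ ≈ 33.97056, π⊥ = 5+12·λ' ≈ 0.02944 ∈ [-0.8, 0.2) ⇒ IN Λ
candidate 6: (m,n)=(-4,-7) → π∥ = -4-7·λ ≈ -20.89949, π⊥ = -4-7·λ' ≈ -1.10051 ∉ [-0.8, 0.2) ⇒ out
candidate 7: (m,n)=(10,23) → π∥ = 10+23·λ ≈ 65.52691, π⊥ = 10+23·λ' ≈ 0.47309 ∉ [-0.8, 0.2) ⇒ out
candidate 8: (m,n)=(4,13) → π∥ = 4+13·λ ≈ 35.38478, π⊥ = 4+13·λ' ≈ -1.38478 ∉ [-0.8, 0.2) ⇒ out
candidate 9: (m,n)=(-3,-10) → π∥ = -3-10·λ ≈ -27.14214, π⊥ = -3-10·λ' ≈ 1.14214 ∉ [-0.8, 0.2) ⇒ out

5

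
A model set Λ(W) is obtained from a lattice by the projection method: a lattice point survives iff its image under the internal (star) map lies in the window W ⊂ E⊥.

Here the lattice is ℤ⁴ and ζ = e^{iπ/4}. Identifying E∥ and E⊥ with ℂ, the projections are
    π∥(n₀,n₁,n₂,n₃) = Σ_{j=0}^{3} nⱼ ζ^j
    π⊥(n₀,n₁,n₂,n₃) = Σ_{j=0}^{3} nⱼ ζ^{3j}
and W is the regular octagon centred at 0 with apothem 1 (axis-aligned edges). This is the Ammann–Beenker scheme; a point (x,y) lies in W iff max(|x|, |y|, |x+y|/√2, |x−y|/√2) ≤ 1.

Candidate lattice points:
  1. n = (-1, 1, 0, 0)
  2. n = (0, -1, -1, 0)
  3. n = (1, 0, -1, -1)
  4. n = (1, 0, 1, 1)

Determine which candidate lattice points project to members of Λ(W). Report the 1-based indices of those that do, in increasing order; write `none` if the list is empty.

2, 3

π⊥(n) = n₀ + n₁ζ³ + n₂ζ⁶ + n₃ζ⁹ where ζ = e^{iπ/4}.
#1 (-1, 1, 0, 0): internal (-1.707107, 0.707107); octagon support 1.707107 vs apothem 1 → ∉ W
#2 (0, -1, -1, 0): internal (0.707107, 0.292893); octagon support 0.707107 vs apothem 1 → ∈ W
#3 (1, 0, -1, -1): internal (0.292893, 0.292893); octagon support 0.414214 vs apothem 1 → ∈ W
#4 (1, 0, 1, 1): internal (1.707107, -0.292893); octagon support 1.707107 vs apothem 1 → ∉ W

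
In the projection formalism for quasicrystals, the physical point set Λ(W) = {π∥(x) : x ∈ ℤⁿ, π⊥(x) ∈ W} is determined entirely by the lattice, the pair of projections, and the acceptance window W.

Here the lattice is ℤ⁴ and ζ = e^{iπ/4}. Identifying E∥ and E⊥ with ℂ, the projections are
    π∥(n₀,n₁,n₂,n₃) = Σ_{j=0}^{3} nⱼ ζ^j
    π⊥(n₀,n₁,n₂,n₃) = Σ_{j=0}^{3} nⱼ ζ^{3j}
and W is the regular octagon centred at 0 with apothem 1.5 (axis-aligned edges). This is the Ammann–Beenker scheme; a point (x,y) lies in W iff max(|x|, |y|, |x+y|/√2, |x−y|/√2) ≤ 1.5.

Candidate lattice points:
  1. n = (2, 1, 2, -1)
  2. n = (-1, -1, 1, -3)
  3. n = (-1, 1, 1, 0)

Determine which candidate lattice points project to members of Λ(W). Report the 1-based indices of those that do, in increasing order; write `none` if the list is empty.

Internal map: ζ^{3j} for j=0..3 gives (1,0), (−√2/2,√2/2), (0,−1), (√2/2,√2/2).
candidate 1: n = (2, 1, 2, -1) → π⊥ ≈ (+0.58579, -2.00000); max(|x|,|y|,|x±y|/√2) = 2.00000 > 1.5 ⇒ ∉ W
candidate 2: n = (-1, -1, 1, -3) → π⊥ ≈ (-2.41421, -3.82843); max(|x|,|y|,|x±y|/√2) = 4.41421 > 1.5 ⇒ ∉ W
candidate 3: n = (-1, 1, 1, 0) → π⊥ ≈ (-1.70711, -0.29289); max(|x|,|y|,|x±y|/√2) = 1.70711 > 1.5 ⇒ ∉ W

none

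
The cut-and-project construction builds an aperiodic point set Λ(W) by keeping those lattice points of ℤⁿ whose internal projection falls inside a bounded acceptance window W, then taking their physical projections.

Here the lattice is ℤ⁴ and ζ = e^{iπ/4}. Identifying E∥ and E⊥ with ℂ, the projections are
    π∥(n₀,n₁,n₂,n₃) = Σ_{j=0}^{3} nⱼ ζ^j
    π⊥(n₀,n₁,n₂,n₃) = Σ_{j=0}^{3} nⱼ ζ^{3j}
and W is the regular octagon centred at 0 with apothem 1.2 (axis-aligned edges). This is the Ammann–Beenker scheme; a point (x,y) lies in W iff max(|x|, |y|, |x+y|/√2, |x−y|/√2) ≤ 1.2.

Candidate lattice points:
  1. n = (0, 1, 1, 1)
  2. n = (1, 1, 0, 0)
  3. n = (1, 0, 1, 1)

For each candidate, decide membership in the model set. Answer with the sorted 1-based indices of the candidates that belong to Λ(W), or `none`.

1, 2

π⊥(n) = n₀ + n₁ζ³ + n₂ζ⁶ + n₃ζ⁹ where ζ = e^{iπ/4}.
candidate 1: n = (0, 1, 1, 1) → π⊥ ≈ (+0.00000, +0.41421); max(|x|,|y|,|x±y|/√2) = 0.41421 ≤ 1.2 ⇒ ∈ W
candidate 2: n = (1, 1, 0, 0) → π⊥ ≈ (+0.29289, +0.70711); max(|x|,|y|,|x±y|/√2) = 0.70711 ≤ 1.2 ⇒ ∈ W
candidate 3: n = (1, 0, 1, 1) → π⊥ ≈ (+1.70711, -0.29289); max(|x|,|y|,|x±y|/√2) = 1.70711 > 1.2 ⇒ ∉ W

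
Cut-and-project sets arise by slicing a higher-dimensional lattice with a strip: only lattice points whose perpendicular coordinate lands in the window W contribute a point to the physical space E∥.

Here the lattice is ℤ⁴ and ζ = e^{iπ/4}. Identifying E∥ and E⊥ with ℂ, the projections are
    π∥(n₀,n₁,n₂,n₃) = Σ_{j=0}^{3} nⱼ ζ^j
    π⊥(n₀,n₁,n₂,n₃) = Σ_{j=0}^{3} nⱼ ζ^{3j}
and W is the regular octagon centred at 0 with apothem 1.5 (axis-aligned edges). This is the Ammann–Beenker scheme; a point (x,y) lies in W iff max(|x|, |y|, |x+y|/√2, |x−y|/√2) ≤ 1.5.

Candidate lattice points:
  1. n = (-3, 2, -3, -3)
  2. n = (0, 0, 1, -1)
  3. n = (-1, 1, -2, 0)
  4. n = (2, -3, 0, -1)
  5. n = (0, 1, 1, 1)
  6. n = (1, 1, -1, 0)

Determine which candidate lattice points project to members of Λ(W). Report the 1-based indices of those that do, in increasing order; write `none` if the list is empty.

With ζ = e^{iπ/4} the internal vectors are ζ^0,ζ^3,ζ^6,ζ^9.
#1 (-3, 2, -3, -3): internal (-6.535534, 2.292893); octagon support 6.535534 vs apothem 1.5 → ∉ W
#2 (0, 0, 1, -1): internal (-0.707107, -1.707107); octagon support 1.707107 vs apothem 1.5 → ∉ W
#3 (-1, 1, -2, 0): internal (-1.707107, 2.707107); octagon support 3.121320 vs apothem 1.5 → ∉ W
#4 (2, -3, 0, -1): internal (3.414214, -2.828427); octagon support 4.414214 vs apothem 1.5 → ∉ W
#5 (0, 1, 1, 1): internal (0.000000, 0.414214); octagon support 0.414214 vs apothem 1.5 → ∈ W
#6 (1, 1, -1, 0): internal (0.292893, 1.707107); octagon support 1.707107 vs apothem 1.5 → ∉ W

5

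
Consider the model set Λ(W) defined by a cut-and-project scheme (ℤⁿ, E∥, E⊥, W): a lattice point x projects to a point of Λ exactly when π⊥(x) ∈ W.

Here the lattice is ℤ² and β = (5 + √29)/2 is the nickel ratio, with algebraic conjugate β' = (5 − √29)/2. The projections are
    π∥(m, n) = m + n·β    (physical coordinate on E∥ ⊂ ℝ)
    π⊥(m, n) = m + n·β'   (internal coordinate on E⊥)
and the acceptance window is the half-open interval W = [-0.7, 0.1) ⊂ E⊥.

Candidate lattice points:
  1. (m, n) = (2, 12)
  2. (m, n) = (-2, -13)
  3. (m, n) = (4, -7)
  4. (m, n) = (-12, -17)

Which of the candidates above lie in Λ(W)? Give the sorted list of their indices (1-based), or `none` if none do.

1

Compute β' = (5−√29)/2 = -0.192582, so π⊥(m,n) = m -0.192582·n.
[1] lift (2,12): star map gives -0.310989; window check -0.7 ≤ -0.310989 < 0.1 is true → IN Λ
[2] lift (-2,-13): star map gives 0.503571; window check -0.7 ≤ 0.503571 < 0.1 is false → out
[3] lift (4,-7): star map gives 5.348077; window check -0.7 ≤ 5.348077 < 0.1 is false → out
[4] lift (-12,-17): star map gives -8.726099; window check -0.7 ≤ -8.726099 < 0.1 is false → out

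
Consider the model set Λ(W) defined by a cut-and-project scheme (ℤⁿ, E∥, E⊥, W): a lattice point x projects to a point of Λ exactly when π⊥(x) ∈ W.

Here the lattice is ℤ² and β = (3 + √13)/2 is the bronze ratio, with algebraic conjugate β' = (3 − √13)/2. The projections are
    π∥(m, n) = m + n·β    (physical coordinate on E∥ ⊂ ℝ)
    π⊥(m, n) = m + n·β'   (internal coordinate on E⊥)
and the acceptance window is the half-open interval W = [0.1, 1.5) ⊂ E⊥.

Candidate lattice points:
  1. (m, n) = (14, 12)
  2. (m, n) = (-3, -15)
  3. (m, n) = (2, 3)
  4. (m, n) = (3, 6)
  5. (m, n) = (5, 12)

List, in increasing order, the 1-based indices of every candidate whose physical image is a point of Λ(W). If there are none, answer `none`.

3, 4, 5

Numerically β ≈ 3.302776 and β' = −1/β ≈ -0.302776.
[1] lift (14,12): star map gives 10.366692; window check 0.1 ≤ 10.366692 < 1.5 is false → out
[2] lift (-3,-15): star map gives 1.541635; window check 0.1 ≤ 1.541635 < 1.5 is false → out
[3] lift (2,3): star map gives 1.091673; window check 0.1 ≤ 1.091673 < 1.5 is true → IN Λ
[4] lift (3,6): star map gives 1.183346; window check 0.1 ≤ 1.183346 < 1.5 is true → IN Λ
[5] lift (5,12): star map gives 1.366692; window check 0.1 ≤ 1.366692 < 1.5 is true → IN Λ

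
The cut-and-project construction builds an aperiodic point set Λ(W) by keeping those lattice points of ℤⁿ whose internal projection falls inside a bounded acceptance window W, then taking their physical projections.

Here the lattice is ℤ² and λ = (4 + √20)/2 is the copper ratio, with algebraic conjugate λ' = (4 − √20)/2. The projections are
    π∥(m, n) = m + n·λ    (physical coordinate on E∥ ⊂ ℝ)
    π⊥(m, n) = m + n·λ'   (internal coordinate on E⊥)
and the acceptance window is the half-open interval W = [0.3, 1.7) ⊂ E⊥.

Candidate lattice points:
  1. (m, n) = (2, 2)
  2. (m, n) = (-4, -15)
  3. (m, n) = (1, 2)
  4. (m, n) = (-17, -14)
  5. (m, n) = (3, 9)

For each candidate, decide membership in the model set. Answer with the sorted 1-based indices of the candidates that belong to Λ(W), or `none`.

1, 3, 5

Compute λ' = (4−√20)/2 = -0.236068, so π⊥(m,n) = m -0.236068·n.
[1] lift (2,2): star map gives 1.527864; window check 0.3 ≤ 1.527864 < 1.7 is true → IN Λ
[2] lift (-4,-15): star map gives -0.458980; window check 0.3 ≤ -0.458980 < 1.7 is false → out
[3] lift (1,2): star map gives 0.527864; window check 0.3 ≤ 0.527864 < 1.7 is true → IN Λ
[4] lift (-17,-14): star map gives -13.695048; window check 0.3 ≤ -13.695048 < 1.7 is false → out
[5] lift (3,9): star map gives 0.875388; window check 0.3 ≤ 0.875388 < 1.7 is true → IN Λ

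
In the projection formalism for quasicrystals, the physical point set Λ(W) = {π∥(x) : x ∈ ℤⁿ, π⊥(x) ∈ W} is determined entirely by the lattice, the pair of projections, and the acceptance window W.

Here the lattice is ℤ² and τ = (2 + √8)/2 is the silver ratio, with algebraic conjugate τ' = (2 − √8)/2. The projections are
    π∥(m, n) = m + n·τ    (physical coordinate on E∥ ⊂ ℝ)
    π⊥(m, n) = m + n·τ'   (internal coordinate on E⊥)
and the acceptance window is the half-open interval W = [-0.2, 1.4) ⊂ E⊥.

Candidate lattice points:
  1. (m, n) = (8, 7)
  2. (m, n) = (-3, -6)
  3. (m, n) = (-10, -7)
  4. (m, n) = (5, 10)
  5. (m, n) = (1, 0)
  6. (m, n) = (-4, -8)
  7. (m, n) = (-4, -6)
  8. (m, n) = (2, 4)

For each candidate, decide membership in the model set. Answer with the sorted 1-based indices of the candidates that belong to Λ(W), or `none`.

Compute τ' = (2−√8)/2 = -0.4142, so π⊥(m,n) = m -0.4142·n.
#1 (8,7): internal coord 8 + (7)·τ' = +5.1005; +5.1005 ∉ [-0.2, 1.4) → out
#2 (-3,-6): internal coord -3 + (-6)·τ' = -0.5147; -0.5147 ∉ [-0.2, 1.4) → out
#3 (-10,-7): internal coord -10 + (-7)·τ' = -7.1005; -7.1005 ∉ [-0.2, 1.4) → out
#4 (5,10): internal coord 5 + (10)·τ' = +0.8579; +0.8579 ∈ [-0.2, 1.4) → IN Λ
#5 (1,0): internal coord 1 + (0)·τ' = +1.0000; +1.0000 ∈ [-0.2, 1.4) → IN Λ
#6 (-4,-8): internal coord -4 + (-8)·τ' = -0.6863; -0.6863 ∉ [-0.2, 1.4) → out
#7 (-4,-6): internal coord -4 + (-6)·τ' = -1.5147; -1.5147 ∉ [-0.2, 1.4) → out
#8 (2,4): internal coord 2 + (4)·τ' = +0.3431; +0.3431 ∈ [-0.2, 1.4) → IN Λ

4, 5, 8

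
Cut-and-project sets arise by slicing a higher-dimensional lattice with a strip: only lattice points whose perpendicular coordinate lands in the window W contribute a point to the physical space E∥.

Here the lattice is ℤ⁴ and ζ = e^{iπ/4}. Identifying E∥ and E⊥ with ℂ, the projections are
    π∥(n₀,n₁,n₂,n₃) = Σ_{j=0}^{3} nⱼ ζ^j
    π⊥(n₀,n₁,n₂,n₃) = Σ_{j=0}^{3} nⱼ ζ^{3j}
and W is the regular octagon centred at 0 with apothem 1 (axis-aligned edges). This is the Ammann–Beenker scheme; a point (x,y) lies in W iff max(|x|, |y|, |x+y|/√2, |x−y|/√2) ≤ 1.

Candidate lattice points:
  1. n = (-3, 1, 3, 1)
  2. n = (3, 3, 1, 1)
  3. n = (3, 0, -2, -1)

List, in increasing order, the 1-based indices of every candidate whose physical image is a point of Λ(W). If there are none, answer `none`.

π⊥(n) = n₀ + n₁ζ³ + n₂ζ⁶ + n₃ζ⁹ where ζ = e^{iπ/4}.
#1 (-3, 1, 3, 1): internal (-3.0000, -1.5858); octagon support 3.2426 vs apothem 1 → ∉ W
#2 (3, 3, 1, 1): internal (1.5858, 1.8284); octagon support 2.4142 vs apothem 1 → ∉ W
#3 (3, 0, -2, -1): internal (2.2929, 1.2929); octagon support 2.5355 vs apothem 1 → ∉ W

none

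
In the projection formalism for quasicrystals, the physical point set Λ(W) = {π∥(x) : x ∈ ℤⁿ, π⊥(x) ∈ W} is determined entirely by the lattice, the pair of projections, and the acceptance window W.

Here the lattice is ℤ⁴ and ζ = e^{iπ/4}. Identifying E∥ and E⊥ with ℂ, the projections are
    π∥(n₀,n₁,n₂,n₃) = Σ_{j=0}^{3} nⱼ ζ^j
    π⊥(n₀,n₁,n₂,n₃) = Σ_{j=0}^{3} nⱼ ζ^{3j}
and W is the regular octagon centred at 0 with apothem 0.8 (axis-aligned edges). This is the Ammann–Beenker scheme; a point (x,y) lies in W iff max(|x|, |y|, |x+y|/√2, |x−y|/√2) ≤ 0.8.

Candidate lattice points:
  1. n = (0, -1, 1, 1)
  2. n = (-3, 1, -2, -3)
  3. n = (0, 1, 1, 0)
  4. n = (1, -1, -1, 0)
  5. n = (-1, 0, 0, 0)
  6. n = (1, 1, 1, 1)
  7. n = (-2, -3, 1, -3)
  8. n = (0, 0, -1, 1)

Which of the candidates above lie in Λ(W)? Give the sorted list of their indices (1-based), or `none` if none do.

3

π⊥(n) = n₀ + n₁ζ³ + n₂ζ⁶ + n₃ζ⁹ where ζ = e^{iπ/4}.
#1 (0, -1, 1, 1): internal (1.4142, -1.0000); octagon support 1.7071 vs apothem 0.8 → ∉ W
#2 (-3, 1, -2, -3): internal (-5.8284, 0.5858); octagon support 5.8284 vs apothem 0.8 → ∉ W
#3 (0, 1, 1, 0): internal (-0.7071, -0.2929); octagon support 0.7071 vs apothem 0.8 → ∈ W
#4 (1, -1, -1, 0): internal (1.7071, 0.2929); octagon support 1.7071 vs apothem 0.8 → ∉ W
#5 (-1, 0, 0, 0): internal (-1.0000, 0.0000); octagon support 1.0000 vs apothem 0.8 → ∉ W
#6 (1, 1, 1, 1): internal (1.0000, 0.4142); octagon support 1.0000 vs apothem 0.8 → ∉ W
#7 (-2, -3, 1, -3): internal (-2.0000, -5.2426); octagon support 5.2426 vs apothem 0.8 → ∉ W
#8 (0, 0, -1, 1): internal (0.7071, 1.7071); octagon support 1.7071 vs apothem 0.8 → ∉ W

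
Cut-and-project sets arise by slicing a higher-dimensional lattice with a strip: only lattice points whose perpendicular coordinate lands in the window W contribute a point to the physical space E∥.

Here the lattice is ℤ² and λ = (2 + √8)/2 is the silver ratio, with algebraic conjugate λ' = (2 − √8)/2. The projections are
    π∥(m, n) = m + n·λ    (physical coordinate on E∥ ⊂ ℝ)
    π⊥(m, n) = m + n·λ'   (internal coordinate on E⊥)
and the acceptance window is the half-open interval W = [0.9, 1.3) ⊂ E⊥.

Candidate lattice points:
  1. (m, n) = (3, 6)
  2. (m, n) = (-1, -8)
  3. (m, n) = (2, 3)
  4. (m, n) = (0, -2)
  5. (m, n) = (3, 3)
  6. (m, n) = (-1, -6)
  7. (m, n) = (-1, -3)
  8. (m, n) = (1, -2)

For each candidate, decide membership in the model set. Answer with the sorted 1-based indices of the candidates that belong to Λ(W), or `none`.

Compute λ' = (2−√8)/2 = -0.414214, so π⊥(m,n) = m -0.414214·n.
candidate 1: (m,n)=(3,6) → π∥ = 3+6·λ ≈ 17.485281, π⊥ = 3+6·λ' ≈ 0.514719 ∉ [0.9, 1.3) ⇒ out
candidate 2: (m,n)=(-1,-8) → π∥ = -1-8·λ ≈ -20.313708, π⊥ = -1-8·λ' ≈ 2.313708 ∉ [0.9, 1.3) ⇒ out
candidate 3: (m,n)=(2,3) → π∥ = 2+3·λ ≈ 9.242641, π⊥ = 2+3·λ' ≈ 0.757359 ∉ [0.9, 1.3) ⇒ out
candidate 4: (m,n)=(0,-2) → π∥ = 0-2·λ ≈ -4.828427, π⊥ = 0-2·λ' ≈ 0.828427 ∉ [0.9, 1.3) ⇒ out
candidate 5: (m,n)=(3,3) → π∥ = 3+3·λ ≈ 10.242641, π⊥ = 3+3·λ' ≈ 1.757359 ∉ [0.9, 1.3) ⇒ out
candidate 6: (m,n)=(-1,-6) → π∥ = -1-6·λ ≈ -15.485281, π⊥ = -1-6·λ' ≈ 1.485281 ∉ [0.9, 1.3) ⇒ out
candidate 7: (m,n)=(-1,-3) → π∥ = -1-3·λ ≈ -8.242641, π⊥ = -1-3·λ' ≈ 0.242641 ∉ [0.9, 1.3) ⇒ out
candidate 8: (m,n)=(1,-2) → π∥ = 1-2·λ ≈ -3.828427, π⊥ = 1-2·λ' ≈ 1.828427 ∉ [0.9, 1.3) ⇒ out

none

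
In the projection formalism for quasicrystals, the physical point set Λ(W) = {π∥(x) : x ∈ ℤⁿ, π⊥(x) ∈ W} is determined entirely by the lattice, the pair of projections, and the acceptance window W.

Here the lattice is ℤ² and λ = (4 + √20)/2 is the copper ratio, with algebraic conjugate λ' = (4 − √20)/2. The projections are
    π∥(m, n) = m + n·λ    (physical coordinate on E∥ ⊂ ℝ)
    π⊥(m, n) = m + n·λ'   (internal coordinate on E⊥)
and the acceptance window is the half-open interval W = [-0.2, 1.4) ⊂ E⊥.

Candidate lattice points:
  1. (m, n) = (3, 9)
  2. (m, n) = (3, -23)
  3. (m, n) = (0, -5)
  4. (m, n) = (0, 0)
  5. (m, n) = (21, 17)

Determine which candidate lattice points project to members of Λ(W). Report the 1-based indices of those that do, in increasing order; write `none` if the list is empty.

1, 3, 4

λ' = (4−√20)/2 ≈ -0.236068.
[1] lift (3,9): star map gives 0.875388; window check -0.2 ≤ 0.875388 < 1.4 is true → IN Λ
[2] lift (3,-23): star map gives 8.429563; window check -0.2 ≤ 8.429563 < 1.4 is false → out
[3] lift (0,-5): star map gives 1.180340; window check -0.2 ≤ 1.180340 < 1.4 is true → IN Λ
[4] lift (0,0): star map gives 0.000000; window check -0.2 ≤ 0.000000 < 1.4 is true → IN Λ
[5] lift (21,17): star map gives 16.986844; window check -0.2 ≤ 16.986844 < 1.4 is false → out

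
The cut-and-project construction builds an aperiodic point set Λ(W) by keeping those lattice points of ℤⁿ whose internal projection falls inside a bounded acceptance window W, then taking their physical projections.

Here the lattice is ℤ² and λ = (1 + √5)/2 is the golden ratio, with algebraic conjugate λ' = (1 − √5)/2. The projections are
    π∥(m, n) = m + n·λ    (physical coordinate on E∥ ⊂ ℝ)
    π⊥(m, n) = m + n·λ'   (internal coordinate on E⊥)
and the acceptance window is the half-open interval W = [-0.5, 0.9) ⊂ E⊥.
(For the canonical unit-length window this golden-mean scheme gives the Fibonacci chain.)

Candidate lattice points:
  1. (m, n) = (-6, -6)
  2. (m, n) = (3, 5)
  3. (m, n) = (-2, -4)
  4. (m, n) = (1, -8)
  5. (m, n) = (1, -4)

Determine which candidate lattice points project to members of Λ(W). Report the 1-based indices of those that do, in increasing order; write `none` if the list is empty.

2, 3

λ' = (1−√5)/2 ≈ -0.6180.
#1 (-6,-6): internal coord -6 + (-6)·λ' = -2.2918; -2.2918 ∉ [-0.5, 0.9) → out
#2 (3,5): internal coord 3 + (5)·λ' = -0.0902; -0.0902 ∈ [-0.5, 0.9) → IN Λ
#3 (-2,-4): internal coord -2 + (-4)·λ' = +0.4721; +0.4721 ∈ [-0.5, 0.9) → IN Λ
#4 (1,-8): internal coord 1 + (-8)·λ' = +5.9443; +5.9443 ∉ [-0.5, 0.9) → out
#5 (1,-4): internal coord 1 + (-4)·λ' = +3.4721; +3.4721 ∉ [-0.5, 0.9) → out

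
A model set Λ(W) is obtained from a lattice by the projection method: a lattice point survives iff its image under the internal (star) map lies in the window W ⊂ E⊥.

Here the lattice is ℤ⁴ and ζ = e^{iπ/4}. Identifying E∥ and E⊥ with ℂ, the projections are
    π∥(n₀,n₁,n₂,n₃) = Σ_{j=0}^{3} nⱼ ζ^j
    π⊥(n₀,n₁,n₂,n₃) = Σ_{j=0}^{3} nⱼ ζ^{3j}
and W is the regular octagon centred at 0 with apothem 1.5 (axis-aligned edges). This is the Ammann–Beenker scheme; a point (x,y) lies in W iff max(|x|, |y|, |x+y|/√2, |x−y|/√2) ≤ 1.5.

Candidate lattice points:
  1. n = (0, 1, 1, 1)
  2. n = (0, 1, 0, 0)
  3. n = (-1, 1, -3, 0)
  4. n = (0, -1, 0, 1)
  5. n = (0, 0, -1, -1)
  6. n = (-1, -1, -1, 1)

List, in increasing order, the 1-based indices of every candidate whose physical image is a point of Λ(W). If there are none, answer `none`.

1, 2, 4, 5, 6

With ζ = e^{iπ/4} the internal vectors are ζ^0,ζ^3,ζ^6,ζ^9.
#1 (0, 1, 1, 1): internal (0.000000, 0.414214); octagon support 0.414214 vs apothem 1.5 → ∈ W
#2 (0, 1, 0, 0): internal (-0.707107, 0.707107); octagon support 1.000000 vs apothem 1.5 → ∈ W
#3 (-1, 1, -3, 0): internal (-1.707107, 3.707107); octagon support 3.828427 vs apothem 1.5 → ∉ W
#4 (0, -1, 0, 1): internal (1.414214, 0.000000); octagon support 1.414214 vs apothem 1.5 → ∈ W
#5 (0, 0, -1, -1): internal (-0.707107, 0.292893); octagon support 0.707107 vs apothem 1.5 → ∈ W
#6 (-1, -1, -1, 1): internal (0.414214, 1.000000); octagon support 1.000000 vs apothem 1.5 → ∈ W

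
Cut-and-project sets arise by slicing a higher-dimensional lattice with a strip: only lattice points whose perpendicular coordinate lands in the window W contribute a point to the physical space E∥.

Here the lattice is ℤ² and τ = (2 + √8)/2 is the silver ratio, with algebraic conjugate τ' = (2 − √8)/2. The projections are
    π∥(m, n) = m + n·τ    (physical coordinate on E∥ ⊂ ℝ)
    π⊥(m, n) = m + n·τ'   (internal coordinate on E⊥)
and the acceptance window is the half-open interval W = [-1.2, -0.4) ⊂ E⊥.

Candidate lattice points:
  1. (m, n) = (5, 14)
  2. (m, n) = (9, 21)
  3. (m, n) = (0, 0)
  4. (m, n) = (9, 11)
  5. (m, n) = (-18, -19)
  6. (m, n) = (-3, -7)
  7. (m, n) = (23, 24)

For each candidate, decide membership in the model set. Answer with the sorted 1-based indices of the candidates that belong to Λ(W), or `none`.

Numerically τ ≈ 2.4142 and τ' = −1/τ ≈ -0.4142.
candidate 1: (m,n)=(5,14) → π∥ = 5+14·τ ≈ 38.7990, π⊥ = 5+14·τ' ≈ -0.7990 ∈ [-1.2, -0.4) ⇒ IN Λ
candidate 2: (m,n)=(9,21) → π∥ = 9+21·τ ≈ 59.6985, π⊥ = 9+21·τ' ≈ 0.3015 ∉ [-1.2, -0.4) ⇒ out
candidate 3: (m,n)=(0,0) → π∥ = 0+0·τ ≈ 0.0000, π⊥ = 0+0·τ' ≈ 0.0000 ∉ [-1.2, -0.4) ⇒ out
candidate 4: (m,n)=(9,11) → π∥ = 9+11·τ ≈ 35.5563, π⊥ = 9+11·τ' ≈ 4.4437 ∉ [-1.2, -0.4) ⇒ out
candidate 5: (m,n)=(-18,-19) → π∥ = -18-19·τ ≈ -63.8701, π⊥ = -18-19·τ' ≈ -10.1299 ∉ [-1.2, -0.4) ⇒ out
candidate 6: (m,n)=(-3,-7) → π∥ = -3-7·τ ≈ -19.8995, π⊥ = -3-7·τ' ≈ -0.1005 ∉ [-1.2, -0.4) ⇒ out
candidate 7: (m,n)=(23,24) → π∥ = 23+24·τ ≈ 80.9411, π⊥ = 23+24·τ' ≈ 13.0589 ∉ [-1.2, -0.4) ⇒ out

1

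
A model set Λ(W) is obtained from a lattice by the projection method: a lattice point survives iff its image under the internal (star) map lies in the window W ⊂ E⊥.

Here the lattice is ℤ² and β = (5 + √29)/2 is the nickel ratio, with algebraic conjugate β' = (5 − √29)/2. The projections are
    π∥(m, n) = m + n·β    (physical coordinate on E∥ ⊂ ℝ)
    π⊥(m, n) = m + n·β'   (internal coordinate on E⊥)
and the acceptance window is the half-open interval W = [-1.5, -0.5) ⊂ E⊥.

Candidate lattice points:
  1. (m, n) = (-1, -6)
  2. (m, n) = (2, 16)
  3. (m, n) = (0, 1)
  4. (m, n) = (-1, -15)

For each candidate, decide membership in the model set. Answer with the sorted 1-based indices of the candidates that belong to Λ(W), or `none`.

Compute β' = (5−√29)/2 = -0.192582, so π⊥(m,n) = m -0.192582·n.
[1] lift (-1,-6): star map gives 0.155494; window check -1.5 ≤ 0.155494 < -0.5 is false → out
[2] lift (2,16): star map gives -1.081318; window check -1.5 ≤ -1.081318 < -0.5 is true → IN Λ
[3] lift (0,1): star map gives -0.192582; window check -1.5 ≤ -0.192582 < -0.5 is false → out
[4] lift (-1,-15): star map gives 1.888736; window check -1.5 ≤ 1.888736 < -0.5 is false → out

2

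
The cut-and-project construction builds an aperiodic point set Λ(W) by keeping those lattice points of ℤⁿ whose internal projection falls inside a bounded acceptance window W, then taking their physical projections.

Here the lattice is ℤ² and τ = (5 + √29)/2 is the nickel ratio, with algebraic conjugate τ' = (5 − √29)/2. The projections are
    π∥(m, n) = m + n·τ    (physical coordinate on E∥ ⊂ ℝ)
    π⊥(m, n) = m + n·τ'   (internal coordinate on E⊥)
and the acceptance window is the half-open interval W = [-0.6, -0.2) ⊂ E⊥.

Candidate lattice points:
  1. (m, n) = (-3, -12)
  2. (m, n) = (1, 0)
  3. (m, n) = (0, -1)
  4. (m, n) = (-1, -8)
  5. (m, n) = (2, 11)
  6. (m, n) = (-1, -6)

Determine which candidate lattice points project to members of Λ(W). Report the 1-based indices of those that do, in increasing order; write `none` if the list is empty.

none

Numerically τ ≈ 5.1926 and τ' = −1/τ ≈ -0.1926.
[1] lift (-3,-12): star map gives -0.6890; window check -0.6 ≤ -0.6890 < -0.2 is false → out
[2] lift (1,0): star map gives 1.0000; window check -0.6 ≤ 1.0000 < -0.2 is false → out
[3] lift (0,-1): star map gives 0.1926; window check -0.6 ≤ 0.1926 < -0.2 is false → out
[4] lift (-1,-8): star map gives 0.5407; window check -0.6 ≤ 0.5407 < -0.2 is false → out
[5] lift (2,11): star map gives -0.1184; window check -0.6 ≤ -0.1184 < -0.2 is false → out
[6] lift (-1,-6): star map gives 0.1555; window check -0.6 ≤ 0.1555 < -0.2 is false → out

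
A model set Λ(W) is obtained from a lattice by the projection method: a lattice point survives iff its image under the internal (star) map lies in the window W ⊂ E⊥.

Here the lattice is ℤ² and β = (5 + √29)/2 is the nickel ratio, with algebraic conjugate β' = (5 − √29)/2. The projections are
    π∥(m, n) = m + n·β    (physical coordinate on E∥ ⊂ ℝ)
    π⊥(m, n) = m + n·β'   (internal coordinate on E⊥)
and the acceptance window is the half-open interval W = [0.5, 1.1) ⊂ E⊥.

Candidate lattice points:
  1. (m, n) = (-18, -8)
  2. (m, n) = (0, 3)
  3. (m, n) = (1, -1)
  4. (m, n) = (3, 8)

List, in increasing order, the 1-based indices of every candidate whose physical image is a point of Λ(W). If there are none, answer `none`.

Numerically β ≈ 5.1926 and β' = −1/β ≈ -0.1926.
[1] lift (-18,-8): star map gives -16.4593; window check 0.5 ≤ -16.4593 < 1.1 is false → out
[2] lift (0,3): star map gives -0.5777; window check 0.5 ≤ -0.5777 < 1.1 is false → out
[3] lift (1,-1): star map gives 1.1926; window check 0.5 ≤ 1.1926 < 1.1 is false → out
[4] lift (3,8): star map gives 1.4593; window check 0.5 ≤ 1.4593 < 1.1 is false → out

none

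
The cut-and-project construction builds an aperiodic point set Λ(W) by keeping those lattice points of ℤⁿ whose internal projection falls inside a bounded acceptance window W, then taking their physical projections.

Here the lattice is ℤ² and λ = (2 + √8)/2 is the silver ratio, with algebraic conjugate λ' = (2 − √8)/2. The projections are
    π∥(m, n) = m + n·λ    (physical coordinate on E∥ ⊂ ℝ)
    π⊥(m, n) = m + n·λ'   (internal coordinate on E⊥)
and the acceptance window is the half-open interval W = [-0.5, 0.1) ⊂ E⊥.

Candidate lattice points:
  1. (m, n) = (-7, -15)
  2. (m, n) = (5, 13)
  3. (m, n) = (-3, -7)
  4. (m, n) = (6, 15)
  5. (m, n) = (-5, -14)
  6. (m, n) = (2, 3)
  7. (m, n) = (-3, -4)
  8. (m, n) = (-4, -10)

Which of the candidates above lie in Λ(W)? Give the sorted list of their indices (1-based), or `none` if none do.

Numerically λ ≈ 2.41421 and λ' = −1/λ ≈ -0.41421.
#1 (-7,-15): internal coord -7 + (-15)·λ' = -0.78680; -0.78680 ∉ [-0.5, 0.1) → out
#2 (5,13): internal coord 5 + (13)·λ' = -0.38478; -0.38478 ∈ [-0.5, 0.1) → IN Λ
#3 (-3,-7): internal coord -3 + (-7)·λ' = -0.10051; -0.10051 ∈ [-0.5, 0.1) → IN Λ
#4 (6,15): internal coord 6 + (15)·λ' = -0.21320; -0.21320 ∈ [-0.5, 0.1) → IN Λ
#5 (-5,-14): internal coord -5 + (-14)·λ' = +0.79899; +0.79899 ∉ [-0.5, 0.1) → out
#6 (2,3): internal coord 2 + (3)·λ' = +0.75736; +0.75736 ∉ [-0.5, 0.1) → out
#7 (-3,-4): internal coord -3 + (-4)·λ' = -1.34315; -1.34315 ∉ [-0.5, 0.1) → out
#8 (-4,-10): internal coord -4 + (-10)·λ' = +0.14214; +0.14214 ∉ [-0.5, 0.1) → out

2, 3, 4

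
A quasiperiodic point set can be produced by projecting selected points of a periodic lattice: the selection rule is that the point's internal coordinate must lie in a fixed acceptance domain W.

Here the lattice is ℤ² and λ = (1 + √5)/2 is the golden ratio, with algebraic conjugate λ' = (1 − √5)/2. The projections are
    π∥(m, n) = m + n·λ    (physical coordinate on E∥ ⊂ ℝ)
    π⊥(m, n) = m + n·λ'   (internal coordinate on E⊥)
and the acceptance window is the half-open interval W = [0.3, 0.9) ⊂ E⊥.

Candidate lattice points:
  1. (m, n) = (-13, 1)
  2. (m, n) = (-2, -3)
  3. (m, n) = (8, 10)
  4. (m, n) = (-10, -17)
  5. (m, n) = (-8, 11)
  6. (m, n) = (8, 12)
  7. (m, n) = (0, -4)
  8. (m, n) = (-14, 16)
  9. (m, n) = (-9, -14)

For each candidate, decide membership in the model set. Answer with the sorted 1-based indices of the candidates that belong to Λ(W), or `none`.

Numerically λ ≈ 1.6180 and λ' = −1/λ ≈ -0.6180.
#1 (-13,1): internal coord -13 + (1)·λ' = -13.6180; -13.6180 ∉ [0.3, 0.9) → out
#2 (-2,-3): internal coord -2 + (-3)·λ' = -0.1459; -0.1459 ∉ [0.3, 0.9) → out
#3 (8,10): internal coord 8 + (10)·λ' = +1.8197; +1.8197 ∉ [0.3, 0.9) → out
#4 (-10,-17): internal coord -10 + (-17)·λ' = +0.5066; +0.5066 ∈ [0.3, 0.9) → IN Λ
#5 (-8,11): internal coord -8 + (11)·λ' = -14.7984; -14.7984 ∉ [0.3, 0.9) → out
#6 (8,12): internal coord 8 + (12)·λ' = +0.5836; +0.5836 ∈ [0.3, 0.9) → IN Λ
#7 (0,-4): internal coord 0 + (-4)·λ' = +2.4721; +2.4721 ∉ [0.3, 0.9) → out
#8 (-14,16): internal coord -14 + (16)·λ' = -23.8885; -23.8885 ∉ [0.3, 0.9) → out
#9 (-9,-14): internal coord -9 + (-14)·λ' = -0.3475; -0.3475 ∉ [0.3, 0.9) → out

4, 6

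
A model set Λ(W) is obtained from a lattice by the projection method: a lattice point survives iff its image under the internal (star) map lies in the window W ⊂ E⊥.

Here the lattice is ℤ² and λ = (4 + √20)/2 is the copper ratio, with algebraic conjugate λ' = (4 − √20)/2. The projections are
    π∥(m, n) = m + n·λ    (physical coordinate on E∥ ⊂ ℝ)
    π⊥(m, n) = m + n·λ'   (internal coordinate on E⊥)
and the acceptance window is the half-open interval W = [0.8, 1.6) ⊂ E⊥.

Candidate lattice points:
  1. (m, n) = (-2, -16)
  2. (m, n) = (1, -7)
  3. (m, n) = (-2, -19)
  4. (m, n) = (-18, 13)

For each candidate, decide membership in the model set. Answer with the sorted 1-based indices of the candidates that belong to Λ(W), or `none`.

Numerically λ ≈ 4.236068 and λ' = −1/λ ≈ -0.236068.
[1] lift (-2,-16): star map gives 1.777088; window check 0.8 ≤ 1.777088 < 1.6 is false → out
[2] lift (1,-7): star map gives 2.652476; window check 0.8 ≤ 2.652476 < 1.6 is false → out
[3] lift (-2,-19): star map gives 2.485292; window check 0.8 ≤ 2.485292 < 1.6 is false → out
[4] lift (-18,13): star map gives -21.068884; window check 0.8 ≤ -21.068884 < 1.6 is false → out

none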